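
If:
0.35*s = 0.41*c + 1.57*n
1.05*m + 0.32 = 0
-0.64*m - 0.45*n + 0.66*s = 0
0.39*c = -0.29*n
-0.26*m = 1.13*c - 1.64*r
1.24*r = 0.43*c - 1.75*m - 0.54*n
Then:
No Solution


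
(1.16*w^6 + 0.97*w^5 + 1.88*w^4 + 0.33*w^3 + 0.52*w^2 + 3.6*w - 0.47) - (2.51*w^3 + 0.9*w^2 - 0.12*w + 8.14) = 1.16*w^6 + 0.97*w^5 + 1.88*w^4 - 2.18*w^3 - 0.38*w^2 + 3.72*w - 8.61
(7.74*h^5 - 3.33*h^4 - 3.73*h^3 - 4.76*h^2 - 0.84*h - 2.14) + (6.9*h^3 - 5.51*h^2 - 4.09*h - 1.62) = 7.74*h^5 - 3.33*h^4 + 3.17*h^3 - 10.27*h^2 - 4.93*h - 3.76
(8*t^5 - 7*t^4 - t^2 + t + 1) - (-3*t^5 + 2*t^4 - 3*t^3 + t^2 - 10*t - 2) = 11*t^5 - 9*t^4 + 3*t^3 - 2*t^2 + 11*t + 3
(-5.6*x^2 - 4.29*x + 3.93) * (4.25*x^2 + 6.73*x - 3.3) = -23.8*x^4 - 55.9205*x^3 + 6.3108*x^2 + 40.6059*x - 12.969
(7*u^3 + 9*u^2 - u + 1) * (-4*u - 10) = -28*u^4 - 106*u^3 - 86*u^2 + 6*u - 10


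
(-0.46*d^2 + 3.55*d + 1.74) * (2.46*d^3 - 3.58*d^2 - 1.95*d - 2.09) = -1.1316*d^5 + 10.3798*d^4 - 7.5316*d^3 - 12.1903*d^2 - 10.8125*d - 3.6366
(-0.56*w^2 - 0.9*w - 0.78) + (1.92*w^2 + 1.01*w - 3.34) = 1.36*w^2 + 0.11*w - 4.12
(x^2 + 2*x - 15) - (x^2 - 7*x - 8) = 9*x - 7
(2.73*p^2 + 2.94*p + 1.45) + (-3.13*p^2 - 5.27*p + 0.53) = -0.4*p^2 - 2.33*p + 1.98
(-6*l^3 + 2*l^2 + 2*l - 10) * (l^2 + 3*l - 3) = -6*l^5 - 16*l^4 + 26*l^3 - 10*l^2 - 36*l + 30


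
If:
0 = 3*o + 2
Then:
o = -2/3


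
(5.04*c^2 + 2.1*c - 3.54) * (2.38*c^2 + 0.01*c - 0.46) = 11.9952*c^4 + 5.0484*c^3 - 10.7226*c^2 - 1.0014*c + 1.6284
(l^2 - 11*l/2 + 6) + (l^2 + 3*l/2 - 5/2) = 2*l^2 - 4*l + 7/2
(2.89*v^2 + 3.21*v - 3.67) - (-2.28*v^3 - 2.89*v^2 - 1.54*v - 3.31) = 2.28*v^3 + 5.78*v^2 + 4.75*v - 0.36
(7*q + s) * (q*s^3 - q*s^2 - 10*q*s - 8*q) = 7*q^2*s^3 - 7*q^2*s^2 - 70*q^2*s - 56*q^2 + q*s^4 - q*s^3 - 10*q*s^2 - 8*q*s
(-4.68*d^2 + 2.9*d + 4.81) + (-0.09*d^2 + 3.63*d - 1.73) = -4.77*d^2 + 6.53*d + 3.08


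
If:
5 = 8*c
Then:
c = 5/8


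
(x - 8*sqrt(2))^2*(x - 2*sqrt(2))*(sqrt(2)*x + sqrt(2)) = sqrt(2)*x^4 - 36*x^3 + sqrt(2)*x^3 - 36*x^2 + 192*sqrt(2)*x^2 - 512*x + 192*sqrt(2)*x - 512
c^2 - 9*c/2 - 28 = (c - 8)*(c + 7/2)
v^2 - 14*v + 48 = (v - 8)*(v - 6)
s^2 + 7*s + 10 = (s + 2)*(s + 5)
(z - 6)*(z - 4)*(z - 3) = z^3 - 13*z^2 + 54*z - 72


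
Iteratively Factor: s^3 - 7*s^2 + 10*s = (s)*(s^2 - 7*s + 10) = s*(s - 2)*(s - 5)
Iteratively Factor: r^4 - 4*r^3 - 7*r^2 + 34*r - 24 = (r - 2)*(r^3 - 2*r^2 - 11*r + 12) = (r - 2)*(r + 3)*(r^2 - 5*r + 4) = (r - 2)*(r - 1)*(r + 3)*(r - 4)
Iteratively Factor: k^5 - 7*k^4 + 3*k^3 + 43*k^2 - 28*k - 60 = (k + 1)*(k^4 - 8*k^3 + 11*k^2 + 32*k - 60) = (k + 1)*(k + 2)*(k^3 - 10*k^2 + 31*k - 30) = (k - 3)*(k + 1)*(k + 2)*(k^2 - 7*k + 10) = (k - 5)*(k - 3)*(k + 1)*(k + 2)*(k - 2)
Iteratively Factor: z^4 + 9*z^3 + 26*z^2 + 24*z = (z + 4)*(z^3 + 5*z^2 + 6*z) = (z + 2)*(z + 4)*(z^2 + 3*z) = (z + 2)*(z + 3)*(z + 4)*(z)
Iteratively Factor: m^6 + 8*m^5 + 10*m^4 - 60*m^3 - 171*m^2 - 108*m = (m + 3)*(m^5 + 5*m^4 - 5*m^3 - 45*m^2 - 36*m) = (m + 1)*(m + 3)*(m^4 + 4*m^3 - 9*m^2 - 36*m) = (m + 1)*(m + 3)^2*(m^3 + m^2 - 12*m) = m*(m + 1)*(m + 3)^2*(m^2 + m - 12) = m*(m - 3)*(m + 1)*(m + 3)^2*(m + 4)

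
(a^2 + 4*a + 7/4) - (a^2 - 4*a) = 8*a + 7/4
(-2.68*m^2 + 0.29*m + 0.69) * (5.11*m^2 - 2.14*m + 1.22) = -13.6948*m^4 + 7.2171*m^3 - 0.3643*m^2 - 1.1228*m + 0.8418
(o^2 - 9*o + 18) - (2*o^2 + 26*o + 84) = -o^2 - 35*o - 66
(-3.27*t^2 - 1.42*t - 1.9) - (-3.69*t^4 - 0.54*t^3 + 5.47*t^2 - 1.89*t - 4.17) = 3.69*t^4 + 0.54*t^3 - 8.74*t^2 + 0.47*t + 2.27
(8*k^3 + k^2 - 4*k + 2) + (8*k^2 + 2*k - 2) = 8*k^3 + 9*k^2 - 2*k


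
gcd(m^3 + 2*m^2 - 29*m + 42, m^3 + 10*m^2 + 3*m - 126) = m^2 + 4*m - 21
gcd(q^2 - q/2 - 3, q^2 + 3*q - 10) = q - 2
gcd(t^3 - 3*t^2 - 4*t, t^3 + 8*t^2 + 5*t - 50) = 1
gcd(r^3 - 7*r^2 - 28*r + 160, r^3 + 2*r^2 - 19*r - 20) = r^2 + r - 20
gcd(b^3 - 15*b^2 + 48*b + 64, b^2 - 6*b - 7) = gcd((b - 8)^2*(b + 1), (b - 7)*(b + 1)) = b + 1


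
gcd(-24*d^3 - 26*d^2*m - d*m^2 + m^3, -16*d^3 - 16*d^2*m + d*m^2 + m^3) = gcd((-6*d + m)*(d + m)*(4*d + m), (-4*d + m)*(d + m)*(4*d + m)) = 4*d^2 + 5*d*m + m^2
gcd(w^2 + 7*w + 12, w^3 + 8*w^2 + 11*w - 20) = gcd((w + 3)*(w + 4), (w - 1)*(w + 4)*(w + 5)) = w + 4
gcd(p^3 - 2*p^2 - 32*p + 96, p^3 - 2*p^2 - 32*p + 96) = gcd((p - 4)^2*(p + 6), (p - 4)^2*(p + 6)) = p^3 - 2*p^2 - 32*p + 96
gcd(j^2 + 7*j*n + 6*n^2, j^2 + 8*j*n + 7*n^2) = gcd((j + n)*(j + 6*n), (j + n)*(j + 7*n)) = j + n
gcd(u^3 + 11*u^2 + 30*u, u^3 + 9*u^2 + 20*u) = u^2 + 5*u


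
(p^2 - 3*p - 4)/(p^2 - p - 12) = (p + 1)/(p + 3)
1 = 1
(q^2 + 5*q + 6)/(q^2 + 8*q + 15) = (q + 2)/(q + 5)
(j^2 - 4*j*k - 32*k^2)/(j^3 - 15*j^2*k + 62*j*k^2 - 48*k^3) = (j + 4*k)/(j^2 - 7*j*k + 6*k^2)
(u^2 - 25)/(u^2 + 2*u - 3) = (u^2 - 25)/(u^2 + 2*u - 3)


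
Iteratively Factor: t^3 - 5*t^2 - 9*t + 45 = (t + 3)*(t^2 - 8*t + 15) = (t - 3)*(t + 3)*(t - 5)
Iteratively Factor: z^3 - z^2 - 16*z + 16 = (z - 1)*(z^2 - 16) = (z - 4)*(z - 1)*(z + 4)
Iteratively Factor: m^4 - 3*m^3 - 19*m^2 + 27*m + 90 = (m - 3)*(m^3 - 19*m - 30) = (m - 3)*(m + 2)*(m^2 - 2*m - 15) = (m - 3)*(m + 2)*(m + 3)*(m - 5)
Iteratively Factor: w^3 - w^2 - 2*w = (w + 1)*(w^2 - 2*w) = (w - 2)*(w + 1)*(w)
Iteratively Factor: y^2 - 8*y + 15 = (y - 5)*(y - 3)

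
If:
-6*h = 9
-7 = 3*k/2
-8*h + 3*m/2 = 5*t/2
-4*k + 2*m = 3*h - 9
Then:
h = -3/2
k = -14/3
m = -193/12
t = -97/20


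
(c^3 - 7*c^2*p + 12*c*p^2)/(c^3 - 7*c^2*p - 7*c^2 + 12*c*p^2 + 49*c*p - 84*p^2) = c/(c - 7)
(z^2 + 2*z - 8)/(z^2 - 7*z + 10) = (z + 4)/(z - 5)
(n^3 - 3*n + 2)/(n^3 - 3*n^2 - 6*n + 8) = (n - 1)/(n - 4)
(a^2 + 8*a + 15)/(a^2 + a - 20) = (a + 3)/(a - 4)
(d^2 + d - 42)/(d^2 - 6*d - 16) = (-d^2 - d + 42)/(-d^2 + 6*d + 16)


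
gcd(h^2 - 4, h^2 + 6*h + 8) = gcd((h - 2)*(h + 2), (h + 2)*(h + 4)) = h + 2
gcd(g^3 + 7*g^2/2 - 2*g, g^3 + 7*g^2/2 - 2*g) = g^3 + 7*g^2/2 - 2*g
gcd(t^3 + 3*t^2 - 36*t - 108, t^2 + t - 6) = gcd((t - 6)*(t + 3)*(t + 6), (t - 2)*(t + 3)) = t + 3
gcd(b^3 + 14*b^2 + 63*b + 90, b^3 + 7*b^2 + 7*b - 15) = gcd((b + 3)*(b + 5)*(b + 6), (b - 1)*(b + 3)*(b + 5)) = b^2 + 8*b + 15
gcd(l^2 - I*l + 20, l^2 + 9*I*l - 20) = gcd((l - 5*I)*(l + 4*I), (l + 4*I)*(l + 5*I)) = l + 4*I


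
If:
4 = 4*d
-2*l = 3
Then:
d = 1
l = -3/2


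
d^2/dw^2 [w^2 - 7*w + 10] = 2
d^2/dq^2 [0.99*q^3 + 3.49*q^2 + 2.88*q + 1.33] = 5.94*q + 6.98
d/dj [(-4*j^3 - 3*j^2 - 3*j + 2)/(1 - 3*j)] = 3*(8*j^3 - j^2 - 2*j + 1)/(9*j^2 - 6*j + 1)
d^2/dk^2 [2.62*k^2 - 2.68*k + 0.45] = 5.24000000000000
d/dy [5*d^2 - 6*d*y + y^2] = -6*d + 2*y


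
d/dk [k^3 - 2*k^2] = k*(3*k - 4)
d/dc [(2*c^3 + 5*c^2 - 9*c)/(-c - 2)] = (-4*c^3 - 17*c^2 - 20*c + 18)/(c^2 + 4*c + 4)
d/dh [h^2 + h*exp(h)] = h*exp(h) + 2*h + exp(h)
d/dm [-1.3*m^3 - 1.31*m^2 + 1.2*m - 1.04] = -3.9*m^2 - 2.62*m + 1.2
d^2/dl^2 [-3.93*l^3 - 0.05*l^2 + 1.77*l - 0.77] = -23.58*l - 0.1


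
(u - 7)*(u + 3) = u^2 - 4*u - 21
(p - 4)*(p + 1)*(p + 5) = p^3 + 2*p^2 - 19*p - 20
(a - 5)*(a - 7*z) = a^2 - 7*a*z - 5*a + 35*z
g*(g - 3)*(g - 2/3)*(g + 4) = g^4 + g^3/3 - 38*g^2/3 + 8*g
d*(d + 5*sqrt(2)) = d^2 + 5*sqrt(2)*d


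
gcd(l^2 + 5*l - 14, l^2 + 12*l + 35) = l + 7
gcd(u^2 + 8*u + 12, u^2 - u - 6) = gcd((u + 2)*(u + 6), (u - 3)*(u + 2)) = u + 2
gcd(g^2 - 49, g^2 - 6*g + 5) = 1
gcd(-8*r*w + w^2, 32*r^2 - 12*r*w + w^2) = 8*r - w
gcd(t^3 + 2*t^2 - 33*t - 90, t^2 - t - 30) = t^2 - t - 30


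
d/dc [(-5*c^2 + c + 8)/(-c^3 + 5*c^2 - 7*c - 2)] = (-5*c^4 + 2*c^3 + 54*c^2 - 60*c + 54)/(c^6 - 10*c^5 + 39*c^4 - 66*c^3 + 29*c^2 + 28*c + 4)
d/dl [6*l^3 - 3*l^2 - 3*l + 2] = 18*l^2 - 6*l - 3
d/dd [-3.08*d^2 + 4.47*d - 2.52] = 4.47 - 6.16*d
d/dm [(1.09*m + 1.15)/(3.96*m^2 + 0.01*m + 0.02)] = (-4.3164*m^2 - 9.108*m + 0.0103)/(15.6816*m^4 + 0.0792*m^3 + 0.1585*m^2 + 0.0004*m + 0.0004)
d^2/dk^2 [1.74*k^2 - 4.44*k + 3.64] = 3.48000000000000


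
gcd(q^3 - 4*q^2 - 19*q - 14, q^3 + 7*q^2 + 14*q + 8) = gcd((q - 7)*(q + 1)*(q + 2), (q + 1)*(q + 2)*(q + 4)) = q^2 + 3*q + 2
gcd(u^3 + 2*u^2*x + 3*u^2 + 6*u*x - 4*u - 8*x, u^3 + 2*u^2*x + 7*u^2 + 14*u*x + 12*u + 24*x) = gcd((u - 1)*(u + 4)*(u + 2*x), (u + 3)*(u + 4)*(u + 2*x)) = u^2 + 2*u*x + 4*u + 8*x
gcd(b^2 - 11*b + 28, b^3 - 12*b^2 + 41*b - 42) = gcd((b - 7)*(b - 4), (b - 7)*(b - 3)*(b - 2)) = b - 7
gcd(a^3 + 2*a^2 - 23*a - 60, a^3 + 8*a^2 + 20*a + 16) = a + 4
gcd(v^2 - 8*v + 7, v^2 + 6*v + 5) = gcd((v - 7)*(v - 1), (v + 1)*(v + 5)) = 1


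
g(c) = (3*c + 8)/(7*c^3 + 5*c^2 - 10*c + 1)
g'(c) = (3*c + 8)*(-21*c^2 - 10*c + 10)/(7*c^3 + 5*c^2 - 10*c + 1)^2 + 3/(7*c^3 + 5*c^2 - 10*c + 1) = (-42*c^3 - 183*c^2 - 80*c + 83)/(49*c^6 + 70*c^5 - 115*c^4 - 86*c^3 + 110*c^2 - 20*c + 1)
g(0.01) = 8.92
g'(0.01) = 101.34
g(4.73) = 0.03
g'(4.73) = -0.01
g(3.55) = 0.05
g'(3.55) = -0.04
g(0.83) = 71.36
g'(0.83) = -6176.47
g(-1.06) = 0.54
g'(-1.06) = 0.15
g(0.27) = -7.36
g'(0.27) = 32.93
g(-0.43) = 1.18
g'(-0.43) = 2.71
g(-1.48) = 0.88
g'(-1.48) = -3.84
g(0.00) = 8.00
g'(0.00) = 83.00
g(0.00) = 8.00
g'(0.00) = 83.00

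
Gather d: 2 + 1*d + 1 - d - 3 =0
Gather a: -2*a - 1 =-2*a - 1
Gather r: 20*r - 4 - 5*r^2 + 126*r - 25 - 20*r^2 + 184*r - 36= -25*r^2 + 330*r - 65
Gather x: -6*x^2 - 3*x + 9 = -6*x^2 - 3*x + 9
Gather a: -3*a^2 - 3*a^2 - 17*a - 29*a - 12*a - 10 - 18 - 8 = -6*a^2 - 58*a - 36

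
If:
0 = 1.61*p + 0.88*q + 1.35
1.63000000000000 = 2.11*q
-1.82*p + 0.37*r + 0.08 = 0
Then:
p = -1.26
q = 0.77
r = -6.42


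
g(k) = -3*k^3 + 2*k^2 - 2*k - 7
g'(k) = -9*k^2 + 4*k - 2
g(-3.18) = 116.06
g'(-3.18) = -105.73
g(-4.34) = 284.59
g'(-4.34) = -188.88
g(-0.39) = -5.74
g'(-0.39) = -4.93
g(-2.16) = 36.88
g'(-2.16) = -52.63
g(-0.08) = -6.83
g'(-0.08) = -2.38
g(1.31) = -12.93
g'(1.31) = -12.20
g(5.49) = -454.11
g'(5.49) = -251.30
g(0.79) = -8.81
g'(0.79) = -4.46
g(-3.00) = 98.00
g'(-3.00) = -95.00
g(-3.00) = 98.00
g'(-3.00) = -95.00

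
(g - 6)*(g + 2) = g^2 - 4*g - 12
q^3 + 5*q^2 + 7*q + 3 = (q + 1)^2*(q + 3)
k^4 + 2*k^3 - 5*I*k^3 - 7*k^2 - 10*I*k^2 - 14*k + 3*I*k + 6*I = (k + 2)*(k - 3*I)*(k - I)^2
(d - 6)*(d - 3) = d^2 - 9*d + 18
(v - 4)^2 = v^2 - 8*v + 16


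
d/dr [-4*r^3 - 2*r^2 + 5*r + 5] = -12*r^2 - 4*r + 5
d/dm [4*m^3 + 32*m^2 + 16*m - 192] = 12*m^2 + 64*m + 16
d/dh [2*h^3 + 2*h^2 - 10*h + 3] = 6*h^2 + 4*h - 10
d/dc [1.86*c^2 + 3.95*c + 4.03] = 3.72*c + 3.95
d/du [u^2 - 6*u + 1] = 2*u - 6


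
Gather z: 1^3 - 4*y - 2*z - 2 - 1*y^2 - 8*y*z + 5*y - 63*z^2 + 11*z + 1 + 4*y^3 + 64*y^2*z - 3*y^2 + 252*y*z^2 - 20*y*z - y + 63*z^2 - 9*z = 4*y^3 - 4*y^2 + 252*y*z^2 + z*(64*y^2 - 28*y)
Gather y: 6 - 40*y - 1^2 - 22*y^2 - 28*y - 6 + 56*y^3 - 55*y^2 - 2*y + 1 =56*y^3 - 77*y^2 - 70*y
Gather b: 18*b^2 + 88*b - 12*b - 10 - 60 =18*b^2 + 76*b - 70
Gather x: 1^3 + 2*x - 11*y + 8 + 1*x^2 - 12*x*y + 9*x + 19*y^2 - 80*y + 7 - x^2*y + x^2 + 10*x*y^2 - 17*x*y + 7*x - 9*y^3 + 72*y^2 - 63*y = x^2*(2 - y) + x*(10*y^2 - 29*y + 18) - 9*y^3 + 91*y^2 - 154*y + 16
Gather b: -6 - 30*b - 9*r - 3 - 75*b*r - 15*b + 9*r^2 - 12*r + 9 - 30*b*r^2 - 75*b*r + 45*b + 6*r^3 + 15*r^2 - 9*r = b*(-30*r^2 - 150*r) + 6*r^3 + 24*r^2 - 30*r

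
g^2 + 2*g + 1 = (g + 1)^2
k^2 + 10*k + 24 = (k + 4)*(k + 6)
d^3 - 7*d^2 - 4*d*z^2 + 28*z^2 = (d - 7)*(d - 2*z)*(d + 2*z)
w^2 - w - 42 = (w - 7)*(w + 6)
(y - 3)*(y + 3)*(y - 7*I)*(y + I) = y^4 - 6*I*y^3 - 2*y^2 + 54*I*y - 63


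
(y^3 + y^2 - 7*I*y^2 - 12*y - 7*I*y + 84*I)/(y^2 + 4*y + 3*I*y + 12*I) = (y^2 - y*(3 + 7*I) + 21*I)/(y + 3*I)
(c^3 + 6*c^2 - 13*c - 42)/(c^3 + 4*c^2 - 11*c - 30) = (c + 7)/(c + 5)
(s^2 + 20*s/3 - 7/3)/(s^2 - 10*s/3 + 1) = (s + 7)/(s - 3)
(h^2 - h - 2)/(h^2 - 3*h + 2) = (h + 1)/(h - 1)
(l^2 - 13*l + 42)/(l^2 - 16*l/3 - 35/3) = 3*(l - 6)/(3*l + 5)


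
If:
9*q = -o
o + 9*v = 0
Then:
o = -9*v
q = v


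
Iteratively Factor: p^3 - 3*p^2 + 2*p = (p - 2)*(p^2 - p) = p*(p - 2)*(p - 1)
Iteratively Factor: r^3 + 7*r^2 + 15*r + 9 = (r + 3)*(r^2 + 4*r + 3) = (r + 3)^2*(r + 1)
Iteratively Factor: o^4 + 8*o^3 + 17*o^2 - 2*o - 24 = (o - 1)*(o^3 + 9*o^2 + 26*o + 24) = (o - 1)*(o + 4)*(o^2 + 5*o + 6) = (o - 1)*(o + 3)*(o + 4)*(o + 2)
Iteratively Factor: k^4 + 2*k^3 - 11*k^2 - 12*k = (k + 1)*(k^3 + k^2 - 12*k) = (k - 3)*(k + 1)*(k^2 + 4*k) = k*(k - 3)*(k + 1)*(k + 4)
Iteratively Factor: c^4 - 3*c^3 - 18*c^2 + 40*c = (c - 2)*(c^3 - c^2 - 20*c) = (c - 5)*(c - 2)*(c^2 + 4*c) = c*(c - 5)*(c - 2)*(c + 4)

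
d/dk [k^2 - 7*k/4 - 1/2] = 2*k - 7/4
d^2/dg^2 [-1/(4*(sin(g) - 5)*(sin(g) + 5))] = (2*sin(g)^4 + 47*sin(g)^2 - 25)/(2*(sin(g) - 5)^3*(sin(g) + 5)^3)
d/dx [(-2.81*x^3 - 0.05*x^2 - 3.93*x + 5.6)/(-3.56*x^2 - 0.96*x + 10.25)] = (10.0036*x^4 + 5.3952*x^3 - 100.3503*x^2 + 38.847*x - 34.9065)/(12.6736*x^4 + 6.8352*x^3 - 72.0584*x^2 - 19.68*x + 105.0625)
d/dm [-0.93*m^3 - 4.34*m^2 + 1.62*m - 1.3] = -2.79*m^2 - 8.68*m + 1.62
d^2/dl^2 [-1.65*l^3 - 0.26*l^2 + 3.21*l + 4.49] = -9.9*l - 0.52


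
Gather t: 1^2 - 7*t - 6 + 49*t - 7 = 42*t - 12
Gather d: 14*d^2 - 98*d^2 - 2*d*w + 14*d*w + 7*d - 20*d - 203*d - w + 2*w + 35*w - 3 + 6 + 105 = -84*d^2 + d*(12*w - 216) + 36*w + 108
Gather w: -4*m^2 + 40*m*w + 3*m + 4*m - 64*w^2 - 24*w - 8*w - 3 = -4*m^2 + 7*m - 64*w^2 + w*(40*m - 32) - 3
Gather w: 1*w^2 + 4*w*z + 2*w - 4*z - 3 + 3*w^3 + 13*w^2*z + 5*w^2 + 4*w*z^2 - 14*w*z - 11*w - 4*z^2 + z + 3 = 3*w^3 + w^2*(13*z + 6) + w*(4*z^2 - 10*z - 9) - 4*z^2 - 3*z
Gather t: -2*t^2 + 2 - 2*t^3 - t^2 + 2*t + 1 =-2*t^3 - 3*t^2 + 2*t + 3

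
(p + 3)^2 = p^2 + 6*p + 9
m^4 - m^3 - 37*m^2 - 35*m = m*(m - 7)*(m + 1)*(m + 5)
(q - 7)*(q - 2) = q^2 - 9*q + 14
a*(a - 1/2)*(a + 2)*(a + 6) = a^4 + 15*a^3/2 + 8*a^2 - 6*a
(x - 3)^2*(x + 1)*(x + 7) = x^4 + 2*x^3 - 32*x^2 + 30*x + 63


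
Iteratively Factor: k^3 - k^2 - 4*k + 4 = (k - 1)*(k^2 - 4) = (k - 1)*(k + 2)*(k - 2)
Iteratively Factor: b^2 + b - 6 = (b + 3)*(b - 2)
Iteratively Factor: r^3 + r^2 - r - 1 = (r - 1)*(r^2 + 2*r + 1) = (r - 1)*(r + 1)*(r + 1)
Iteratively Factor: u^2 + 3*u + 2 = (u + 1)*(u + 2)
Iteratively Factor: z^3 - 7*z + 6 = (z - 2)*(z^2 + 2*z - 3) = (z - 2)*(z + 3)*(z - 1)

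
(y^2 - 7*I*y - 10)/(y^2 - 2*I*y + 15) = (y - 2*I)/(y + 3*I)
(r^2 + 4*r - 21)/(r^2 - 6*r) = (r^2 + 4*r - 21)/(r*(r - 6))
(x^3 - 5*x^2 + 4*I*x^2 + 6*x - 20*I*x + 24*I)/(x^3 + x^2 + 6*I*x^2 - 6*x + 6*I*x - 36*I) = (x^2 + x*(-3 + 4*I) - 12*I)/(x^2 + x*(3 + 6*I) + 18*I)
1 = 1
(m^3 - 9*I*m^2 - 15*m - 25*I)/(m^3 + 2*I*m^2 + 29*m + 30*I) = (m - 5*I)/(m + 6*I)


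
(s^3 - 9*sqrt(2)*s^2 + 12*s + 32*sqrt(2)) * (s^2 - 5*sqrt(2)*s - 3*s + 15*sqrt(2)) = s^5 - 14*sqrt(2)*s^4 - 3*s^4 + 42*sqrt(2)*s^3 + 102*s^3 - 306*s^2 - 28*sqrt(2)*s^2 - 320*s + 84*sqrt(2)*s + 960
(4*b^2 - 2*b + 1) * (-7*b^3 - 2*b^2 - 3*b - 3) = -28*b^5 + 6*b^4 - 15*b^3 - 8*b^2 + 3*b - 3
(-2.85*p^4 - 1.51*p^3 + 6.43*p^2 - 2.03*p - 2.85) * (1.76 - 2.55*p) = 7.2675*p^5 - 1.1655*p^4 - 19.0541*p^3 + 16.4933*p^2 + 3.6947*p - 5.016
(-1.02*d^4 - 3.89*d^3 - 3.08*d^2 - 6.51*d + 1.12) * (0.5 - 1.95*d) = 1.989*d^5 + 7.0755*d^4 + 4.061*d^3 + 11.1545*d^2 - 5.439*d + 0.56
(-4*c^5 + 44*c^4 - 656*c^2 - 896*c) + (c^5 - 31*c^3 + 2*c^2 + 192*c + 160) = -3*c^5 + 44*c^4 - 31*c^3 - 654*c^2 - 704*c + 160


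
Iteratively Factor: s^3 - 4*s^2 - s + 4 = (s - 1)*(s^2 - 3*s - 4) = (s - 1)*(s + 1)*(s - 4)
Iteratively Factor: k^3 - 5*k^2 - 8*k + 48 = (k - 4)*(k^2 - k - 12) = (k - 4)^2*(k + 3)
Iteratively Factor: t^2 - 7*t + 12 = (t - 4)*(t - 3)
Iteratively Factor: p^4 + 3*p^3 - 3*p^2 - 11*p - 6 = (p + 1)*(p^3 + 2*p^2 - 5*p - 6) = (p + 1)*(p + 3)*(p^2 - p - 2) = (p + 1)^2*(p + 3)*(p - 2)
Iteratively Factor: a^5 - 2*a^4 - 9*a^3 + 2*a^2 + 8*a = (a - 1)*(a^4 - a^3 - 10*a^2 - 8*a) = (a - 1)*(a + 1)*(a^3 - 2*a^2 - 8*a) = (a - 1)*(a + 1)*(a + 2)*(a^2 - 4*a) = (a - 4)*(a - 1)*(a + 1)*(a + 2)*(a)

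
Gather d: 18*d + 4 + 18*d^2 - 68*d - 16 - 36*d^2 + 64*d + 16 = -18*d^2 + 14*d + 4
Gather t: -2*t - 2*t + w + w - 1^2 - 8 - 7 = -4*t + 2*w - 16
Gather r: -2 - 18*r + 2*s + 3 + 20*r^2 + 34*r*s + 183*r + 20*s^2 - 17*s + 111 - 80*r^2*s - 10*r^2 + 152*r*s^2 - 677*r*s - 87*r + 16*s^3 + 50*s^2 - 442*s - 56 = r^2*(10 - 80*s) + r*(152*s^2 - 643*s + 78) + 16*s^3 + 70*s^2 - 457*s + 56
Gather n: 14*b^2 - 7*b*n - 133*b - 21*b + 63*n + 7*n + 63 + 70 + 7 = 14*b^2 - 154*b + n*(70 - 7*b) + 140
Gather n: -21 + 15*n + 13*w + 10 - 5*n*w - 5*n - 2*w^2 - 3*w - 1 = n*(10 - 5*w) - 2*w^2 + 10*w - 12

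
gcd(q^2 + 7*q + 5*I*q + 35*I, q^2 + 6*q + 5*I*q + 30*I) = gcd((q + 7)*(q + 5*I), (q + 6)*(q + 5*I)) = q + 5*I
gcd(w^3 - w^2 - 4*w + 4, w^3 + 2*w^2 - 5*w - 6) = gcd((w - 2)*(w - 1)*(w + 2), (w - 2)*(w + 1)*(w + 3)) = w - 2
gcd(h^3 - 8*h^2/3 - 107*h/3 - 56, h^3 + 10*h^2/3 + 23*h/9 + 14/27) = h + 7/3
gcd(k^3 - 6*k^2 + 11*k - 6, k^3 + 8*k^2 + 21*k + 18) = 1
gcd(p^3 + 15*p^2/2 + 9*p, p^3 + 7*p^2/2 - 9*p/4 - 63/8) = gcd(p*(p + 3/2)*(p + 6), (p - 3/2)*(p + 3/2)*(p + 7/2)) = p + 3/2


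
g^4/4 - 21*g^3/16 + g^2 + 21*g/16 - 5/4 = (g/4 + 1/4)*(g - 4)*(g - 5/4)*(g - 1)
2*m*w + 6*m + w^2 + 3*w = (2*m + w)*(w + 3)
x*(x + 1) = x^2 + x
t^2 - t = t*(t - 1)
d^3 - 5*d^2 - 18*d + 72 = (d - 6)*(d - 3)*(d + 4)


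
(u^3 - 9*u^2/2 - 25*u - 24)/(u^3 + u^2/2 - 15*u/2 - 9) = (u - 8)/(u - 3)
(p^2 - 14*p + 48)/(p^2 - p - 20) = (-p^2 + 14*p - 48)/(-p^2 + p + 20)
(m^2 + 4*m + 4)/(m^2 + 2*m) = (m + 2)/m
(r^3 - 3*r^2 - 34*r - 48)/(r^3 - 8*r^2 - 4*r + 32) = (r + 3)/(r - 2)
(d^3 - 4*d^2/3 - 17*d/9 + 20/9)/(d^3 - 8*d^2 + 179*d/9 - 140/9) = (3*d^2 + d - 4)/(3*d^2 - 19*d + 28)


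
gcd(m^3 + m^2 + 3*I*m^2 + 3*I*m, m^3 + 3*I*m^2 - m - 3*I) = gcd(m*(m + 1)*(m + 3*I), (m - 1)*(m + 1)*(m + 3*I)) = m^2 + m*(1 + 3*I) + 3*I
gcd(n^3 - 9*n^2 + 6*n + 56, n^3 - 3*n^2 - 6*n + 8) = n^2 - 2*n - 8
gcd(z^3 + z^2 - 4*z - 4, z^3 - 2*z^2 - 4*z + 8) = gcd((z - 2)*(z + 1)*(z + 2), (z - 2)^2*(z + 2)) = z^2 - 4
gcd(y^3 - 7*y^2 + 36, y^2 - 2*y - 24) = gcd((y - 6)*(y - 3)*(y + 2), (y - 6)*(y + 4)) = y - 6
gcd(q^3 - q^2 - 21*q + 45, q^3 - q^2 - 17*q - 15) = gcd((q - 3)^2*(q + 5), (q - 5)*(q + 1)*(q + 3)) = 1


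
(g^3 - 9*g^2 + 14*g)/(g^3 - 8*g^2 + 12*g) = (g - 7)/(g - 6)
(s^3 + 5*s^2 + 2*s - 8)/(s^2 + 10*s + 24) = (s^2 + s - 2)/(s + 6)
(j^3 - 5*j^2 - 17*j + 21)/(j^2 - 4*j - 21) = j - 1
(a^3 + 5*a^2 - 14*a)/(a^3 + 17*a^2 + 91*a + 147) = a*(a - 2)/(a^2 + 10*a + 21)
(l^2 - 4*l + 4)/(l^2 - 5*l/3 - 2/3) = 3*(l - 2)/(3*l + 1)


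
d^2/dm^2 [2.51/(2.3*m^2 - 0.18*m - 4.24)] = (26.5558*m^2 - 2.07828*m - 2.51*(4.6*m - 0.18)*(9.2*m - 0.36) - 48.95504)/(-2.3*m^2 + 0.18*m + 4.24)^3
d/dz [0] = 0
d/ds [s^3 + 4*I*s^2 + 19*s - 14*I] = 3*s^2 + 8*I*s + 19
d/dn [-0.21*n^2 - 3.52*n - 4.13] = -0.42*n - 3.52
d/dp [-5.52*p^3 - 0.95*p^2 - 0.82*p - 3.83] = -16.56*p^2 - 1.9*p - 0.82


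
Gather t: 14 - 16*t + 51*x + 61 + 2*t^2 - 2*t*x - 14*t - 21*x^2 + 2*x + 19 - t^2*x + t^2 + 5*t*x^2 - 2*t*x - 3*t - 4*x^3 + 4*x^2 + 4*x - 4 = t^2*(3 - x) + t*(5*x^2 - 4*x - 33) - 4*x^3 - 17*x^2 + 57*x + 90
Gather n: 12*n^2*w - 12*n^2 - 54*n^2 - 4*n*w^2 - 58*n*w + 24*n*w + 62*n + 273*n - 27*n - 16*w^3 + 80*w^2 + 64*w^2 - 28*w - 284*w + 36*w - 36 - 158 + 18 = n^2*(12*w - 66) + n*(-4*w^2 - 34*w + 308) - 16*w^3 + 144*w^2 - 276*w - 176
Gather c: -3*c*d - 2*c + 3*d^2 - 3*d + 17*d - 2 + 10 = c*(-3*d - 2) + 3*d^2 + 14*d + 8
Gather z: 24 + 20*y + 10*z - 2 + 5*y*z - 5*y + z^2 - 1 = 15*y + z^2 + z*(5*y + 10) + 21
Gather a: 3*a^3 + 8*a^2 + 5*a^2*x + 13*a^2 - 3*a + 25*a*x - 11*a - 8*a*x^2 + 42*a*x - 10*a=3*a^3 + a^2*(5*x + 21) + a*(-8*x^2 + 67*x - 24)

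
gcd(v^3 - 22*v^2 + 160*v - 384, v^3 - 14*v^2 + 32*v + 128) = v^2 - 16*v + 64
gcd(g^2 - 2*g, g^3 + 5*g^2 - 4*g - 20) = g - 2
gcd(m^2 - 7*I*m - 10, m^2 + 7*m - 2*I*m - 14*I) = m - 2*I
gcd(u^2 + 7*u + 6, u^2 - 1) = u + 1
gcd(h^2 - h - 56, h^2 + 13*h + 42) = h + 7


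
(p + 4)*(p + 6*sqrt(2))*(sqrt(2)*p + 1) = sqrt(2)*p^3 + 4*sqrt(2)*p^2 + 13*p^2 + 6*sqrt(2)*p + 52*p + 24*sqrt(2)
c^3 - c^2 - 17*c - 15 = (c - 5)*(c + 1)*(c + 3)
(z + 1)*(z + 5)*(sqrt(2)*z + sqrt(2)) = sqrt(2)*z^3 + 7*sqrt(2)*z^2 + 11*sqrt(2)*z + 5*sqrt(2)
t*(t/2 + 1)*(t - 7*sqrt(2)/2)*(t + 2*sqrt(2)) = t^4/2 - 3*sqrt(2)*t^3/4 + t^3 - 7*t^2 - 3*sqrt(2)*t^2/2 - 14*t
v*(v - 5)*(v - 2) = v^3 - 7*v^2 + 10*v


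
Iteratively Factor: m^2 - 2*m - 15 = (m - 5)*(m + 3)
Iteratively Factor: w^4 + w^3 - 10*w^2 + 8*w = (w + 4)*(w^3 - 3*w^2 + 2*w) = (w - 1)*(w + 4)*(w^2 - 2*w) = w*(w - 1)*(w + 4)*(w - 2)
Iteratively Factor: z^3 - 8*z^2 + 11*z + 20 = (z - 4)*(z^2 - 4*z - 5) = (z - 4)*(z + 1)*(z - 5)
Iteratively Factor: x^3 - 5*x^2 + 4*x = (x)*(x^2 - 5*x + 4) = x*(x - 1)*(x - 4)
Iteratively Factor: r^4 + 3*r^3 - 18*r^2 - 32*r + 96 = (r - 2)*(r^3 + 5*r^2 - 8*r - 48) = (r - 3)*(r - 2)*(r^2 + 8*r + 16) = (r - 3)*(r - 2)*(r + 4)*(r + 4)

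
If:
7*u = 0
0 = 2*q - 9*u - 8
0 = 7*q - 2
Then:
No Solution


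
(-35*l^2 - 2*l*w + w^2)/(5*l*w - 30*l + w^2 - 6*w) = (-7*l + w)/(w - 6)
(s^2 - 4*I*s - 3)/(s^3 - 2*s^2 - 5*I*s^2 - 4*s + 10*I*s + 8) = (s - 3*I)/(s^2 + s*(-2 - 4*I) + 8*I)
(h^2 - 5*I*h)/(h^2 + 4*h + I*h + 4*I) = h*(h - 5*I)/(h^2 + h*(4 + I) + 4*I)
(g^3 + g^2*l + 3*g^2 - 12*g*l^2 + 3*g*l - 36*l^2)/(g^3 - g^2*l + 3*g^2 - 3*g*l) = (g^2 + g*l - 12*l^2)/(g*(g - l))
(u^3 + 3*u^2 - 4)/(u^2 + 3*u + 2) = (u^2 + u - 2)/(u + 1)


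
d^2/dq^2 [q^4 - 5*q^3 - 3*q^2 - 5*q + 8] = 12*q^2 - 30*q - 6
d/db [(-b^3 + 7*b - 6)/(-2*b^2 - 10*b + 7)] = (2*b^4 + 20*b^3 - 7*b^2 - 24*b - 11)/(4*b^4 + 40*b^3 + 72*b^2 - 140*b + 49)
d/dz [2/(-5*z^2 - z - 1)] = 2*(10*z + 1)/(5*z^2 + z + 1)^2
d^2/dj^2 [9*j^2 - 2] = 18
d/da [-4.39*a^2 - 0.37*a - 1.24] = -8.78*a - 0.37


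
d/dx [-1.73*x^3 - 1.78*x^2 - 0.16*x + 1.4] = -5.19*x^2 - 3.56*x - 0.16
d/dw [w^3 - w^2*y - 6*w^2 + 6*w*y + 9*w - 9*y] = 3*w^2 - 2*w*y - 12*w + 6*y + 9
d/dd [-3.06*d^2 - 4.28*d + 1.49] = -6.12*d - 4.28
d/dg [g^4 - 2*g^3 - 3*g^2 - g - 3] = 4*g^3 - 6*g^2 - 6*g - 1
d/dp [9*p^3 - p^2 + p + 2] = 27*p^2 - 2*p + 1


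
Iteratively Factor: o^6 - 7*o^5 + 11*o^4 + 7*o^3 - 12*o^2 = (o - 1)*(o^5 - 6*o^4 + 5*o^3 + 12*o^2) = o*(o - 1)*(o^4 - 6*o^3 + 5*o^2 + 12*o) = o^2*(o - 1)*(o^3 - 6*o^2 + 5*o + 12) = o^2*(o - 1)*(o + 1)*(o^2 - 7*o + 12) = o^2*(o - 3)*(o - 1)*(o + 1)*(o - 4)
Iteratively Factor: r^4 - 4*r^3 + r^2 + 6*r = (r - 3)*(r^3 - r^2 - 2*r) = (r - 3)*(r + 1)*(r^2 - 2*r) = (r - 3)*(r - 2)*(r + 1)*(r)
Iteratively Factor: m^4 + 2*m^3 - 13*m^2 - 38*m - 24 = (m + 3)*(m^3 - m^2 - 10*m - 8) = (m - 4)*(m + 3)*(m^2 + 3*m + 2) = (m - 4)*(m + 1)*(m + 3)*(m + 2)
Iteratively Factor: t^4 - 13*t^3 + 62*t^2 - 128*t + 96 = (t - 4)*(t^3 - 9*t^2 + 26*t - 24) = (t - 4)*(t - 3)*(t^2 - 6*t + 8) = (t - 4)*(t - 3)*(t - 2)*(t - 4)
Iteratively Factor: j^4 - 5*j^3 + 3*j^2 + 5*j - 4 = (j - 4)*(j^3 - j^2 - j + 1) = (j - 4)*(j + 1)*(j^2 - 2*j + 1) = (j - 4)*(j - 1)*(j + 1)*(j - 1)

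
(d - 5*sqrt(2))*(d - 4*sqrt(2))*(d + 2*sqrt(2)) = d^3 - 7*sqrt(2)*d^2 + 4*d + 80*sqrt(2)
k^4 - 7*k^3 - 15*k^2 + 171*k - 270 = (k - 6)*(k - 3)^2*(k + 5)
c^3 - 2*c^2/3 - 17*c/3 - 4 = (c - 3)*(c + 1)*(c + 4/3)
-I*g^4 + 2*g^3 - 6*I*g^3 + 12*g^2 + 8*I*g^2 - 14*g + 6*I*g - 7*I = (g + 7)*(g + I)^2*(-I*g + I)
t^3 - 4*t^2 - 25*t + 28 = (t - 7)*(t - 1)*(t + 4)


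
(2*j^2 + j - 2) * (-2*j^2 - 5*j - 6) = -4*j^4 - 12*j^3 - 13*j^2 + 4*j + 12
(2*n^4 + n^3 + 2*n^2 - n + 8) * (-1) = -2*n^4 - n^3 - 2*n^2 + n - 8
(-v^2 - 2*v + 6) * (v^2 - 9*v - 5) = -v^4 + 7*v^3 + 29*v^2 - 44*v - 30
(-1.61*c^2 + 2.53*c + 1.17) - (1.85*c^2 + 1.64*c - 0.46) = -3.46*c^2 + 0.89*c + 1.63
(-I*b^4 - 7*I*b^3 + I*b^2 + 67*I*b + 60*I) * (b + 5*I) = -I*b^5 + 5*b^4 - 7*I*b^4 + 35*b^3 + I*b^3 - 5*b^2 + 67*I*b^2 - 335*b + 60*I*b - 300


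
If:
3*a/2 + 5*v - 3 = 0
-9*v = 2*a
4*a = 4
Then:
No Solution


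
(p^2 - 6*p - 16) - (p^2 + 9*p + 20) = -15*p - 36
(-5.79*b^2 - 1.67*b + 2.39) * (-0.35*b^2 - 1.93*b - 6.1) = 2.0265*b^4 + 11.7592*b^3 + 37.7056*b^2 + 5.5743*b - 14.579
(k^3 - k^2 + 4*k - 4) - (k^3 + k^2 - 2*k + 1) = -2*k^2 + 6*k - 5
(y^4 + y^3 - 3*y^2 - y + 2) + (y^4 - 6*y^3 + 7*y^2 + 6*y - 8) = 2*y^4 - 5*y^3 + 4*y^2 + 5*y - 6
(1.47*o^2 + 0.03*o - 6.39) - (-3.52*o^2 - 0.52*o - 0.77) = 4.99*o^2 + 0.55*o - 5.62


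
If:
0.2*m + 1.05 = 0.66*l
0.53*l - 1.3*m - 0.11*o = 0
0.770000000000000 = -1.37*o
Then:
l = 1.83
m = 0.79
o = -0.56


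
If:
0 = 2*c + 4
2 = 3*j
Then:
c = -2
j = 2/3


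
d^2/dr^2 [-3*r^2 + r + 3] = -6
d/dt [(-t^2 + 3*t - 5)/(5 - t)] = (t^2 - 10*t + 10)/(t^2 - 10*t + 25)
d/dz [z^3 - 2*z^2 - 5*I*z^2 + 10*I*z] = 3*z^2 - 4*z - 10*I*z + 10*I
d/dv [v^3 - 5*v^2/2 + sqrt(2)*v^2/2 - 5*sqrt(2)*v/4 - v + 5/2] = 3*v^2 - 5*v + sqrt(2)*v - 5*sqrt(2)/4 - 1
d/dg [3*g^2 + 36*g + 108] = 6*g + 36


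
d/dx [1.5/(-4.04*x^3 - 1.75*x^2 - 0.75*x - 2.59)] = (18.18*x^2 + 5.25*x + 1.125)/(4.04*x^3 + 1.75*x^2 + 0.75*x + 2.59)^2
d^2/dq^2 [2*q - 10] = 0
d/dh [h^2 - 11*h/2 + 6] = 2*h - 11/2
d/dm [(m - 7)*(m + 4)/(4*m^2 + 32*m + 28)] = (11*m^2 + 70*m + 203)/(4*(m^4 + 16*m^3 + 78*m^2 + 112*m + 49))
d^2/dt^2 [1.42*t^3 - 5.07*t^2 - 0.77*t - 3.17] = 8.52*t - 10.14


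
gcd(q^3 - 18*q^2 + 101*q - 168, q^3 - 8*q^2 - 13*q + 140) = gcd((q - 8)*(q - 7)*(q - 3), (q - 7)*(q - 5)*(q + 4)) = q - 7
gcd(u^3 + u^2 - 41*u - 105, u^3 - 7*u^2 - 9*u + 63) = u^2 - 4*u - 21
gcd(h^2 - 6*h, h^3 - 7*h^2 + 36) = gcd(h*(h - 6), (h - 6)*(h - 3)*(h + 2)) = h - 6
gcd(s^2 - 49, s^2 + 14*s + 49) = s + 7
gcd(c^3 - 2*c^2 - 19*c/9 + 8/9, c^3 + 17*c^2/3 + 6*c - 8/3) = c - 1/3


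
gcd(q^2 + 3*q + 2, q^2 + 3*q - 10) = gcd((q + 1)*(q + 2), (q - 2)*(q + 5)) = 1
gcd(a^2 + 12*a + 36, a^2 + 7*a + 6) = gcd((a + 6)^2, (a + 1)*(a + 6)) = a + 6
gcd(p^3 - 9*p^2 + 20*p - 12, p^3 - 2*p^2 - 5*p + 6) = p - 1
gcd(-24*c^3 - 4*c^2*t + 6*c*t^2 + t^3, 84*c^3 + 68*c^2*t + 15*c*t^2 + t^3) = 12*c^2 + 8*c*t + t^2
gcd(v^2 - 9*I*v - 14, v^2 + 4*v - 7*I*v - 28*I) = v - 7*I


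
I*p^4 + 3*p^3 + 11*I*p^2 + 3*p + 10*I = (p - 5*I)*(p + I)*(p + 2*I)*(I*p + 1)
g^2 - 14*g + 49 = (g - 7)^2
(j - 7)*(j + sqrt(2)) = j^2 - 7*j + sqrt(2)*j - 7*sqrt(2)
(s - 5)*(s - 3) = s^2 - 8*s + 15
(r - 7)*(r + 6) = r^2 - r - 42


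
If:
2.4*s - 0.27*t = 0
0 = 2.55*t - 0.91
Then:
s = 0.04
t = 0.36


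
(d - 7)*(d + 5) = d^2 - 2*d - 35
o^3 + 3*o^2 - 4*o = o*(o - 1)*(o + 4)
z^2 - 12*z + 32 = (z - 8)*(z - 4)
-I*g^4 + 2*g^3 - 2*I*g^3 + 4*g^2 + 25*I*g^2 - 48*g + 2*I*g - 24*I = (g - 4)*(g + 6)*(g + I)*(-I*g + 1)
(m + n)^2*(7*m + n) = 7*m^3 + 15*m^2*n + 9*m*n^2 + n^3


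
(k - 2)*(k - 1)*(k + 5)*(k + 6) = k^4 + 8*k^3 - k^2 - 68*k + 60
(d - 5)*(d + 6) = d^2 + d - 30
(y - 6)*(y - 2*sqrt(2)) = y^2 - 6*y - 2*sqrt(2)*y + 12*sqrt(2)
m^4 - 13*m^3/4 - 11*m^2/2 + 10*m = m*(m - 4)*(m - 5/4)*(m + 2)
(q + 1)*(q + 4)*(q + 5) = q^3 + 10*q^2 + 29*q + 20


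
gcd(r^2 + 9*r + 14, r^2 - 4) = r + 2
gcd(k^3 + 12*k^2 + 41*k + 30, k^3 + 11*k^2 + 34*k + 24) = k^2 + 7*k + 6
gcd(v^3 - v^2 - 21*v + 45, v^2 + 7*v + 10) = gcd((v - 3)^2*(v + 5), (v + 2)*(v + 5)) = v + 5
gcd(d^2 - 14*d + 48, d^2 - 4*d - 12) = d - 6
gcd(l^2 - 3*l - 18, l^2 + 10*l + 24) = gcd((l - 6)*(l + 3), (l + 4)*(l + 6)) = 1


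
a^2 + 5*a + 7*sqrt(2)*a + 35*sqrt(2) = (a + 5)*(a + 7*sqrt(2))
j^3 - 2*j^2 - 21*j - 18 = (j - 6)*(j + 1)*(j + 3)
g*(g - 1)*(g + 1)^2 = g^4 + g^3 - g^2 - g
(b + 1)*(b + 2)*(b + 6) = b^3 + 9*b^2 + 20*b + 12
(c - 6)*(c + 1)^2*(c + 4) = c^4 - 27*c^2 - 50*c - 24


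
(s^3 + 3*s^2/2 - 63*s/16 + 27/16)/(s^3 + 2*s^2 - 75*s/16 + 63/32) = 2*(s + 3)/(2*s + 7)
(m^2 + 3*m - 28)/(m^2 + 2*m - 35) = (m - 4)/(m - 5)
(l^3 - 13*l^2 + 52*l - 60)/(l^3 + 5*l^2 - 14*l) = (l^2 - 11*l + 30)/(l*(l + 7))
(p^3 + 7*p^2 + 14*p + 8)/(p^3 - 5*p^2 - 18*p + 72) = (p^2 + 3*p + 2)/(p^2 - 9*p + 18)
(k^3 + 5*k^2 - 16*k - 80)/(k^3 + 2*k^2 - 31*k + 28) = (k^2 + 9*k + 20)/(k^2 + 6*k - 7)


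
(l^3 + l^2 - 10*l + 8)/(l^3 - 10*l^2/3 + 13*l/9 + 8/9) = 9*(l^2 + 2*l - 8)/(9*l^2 - 21*l - 8)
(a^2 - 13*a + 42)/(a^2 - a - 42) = (a - 6)/(a + 6)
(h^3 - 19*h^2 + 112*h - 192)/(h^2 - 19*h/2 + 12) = 2*(h^2 - 11*h + 24)/(2*h - 3)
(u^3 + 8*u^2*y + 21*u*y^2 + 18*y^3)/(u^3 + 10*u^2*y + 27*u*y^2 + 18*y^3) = (u^2 + 5*u*y + 6*y^2)/(u^2 + 7*u*y + 6*y^2)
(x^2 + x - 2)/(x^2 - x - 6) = (x - 1)/(x - 3)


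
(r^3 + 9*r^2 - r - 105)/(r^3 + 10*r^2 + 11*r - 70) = (r - 3)/(r - 2)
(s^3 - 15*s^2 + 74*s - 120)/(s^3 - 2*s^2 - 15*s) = (s^2 - 10*s + 24)/(s*(s + 3))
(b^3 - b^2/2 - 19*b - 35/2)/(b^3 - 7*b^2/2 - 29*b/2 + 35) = (b + 1)/(b - 2)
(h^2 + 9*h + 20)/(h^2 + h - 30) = (h^2 + 9*h + 20)/(h^2 + h - 30)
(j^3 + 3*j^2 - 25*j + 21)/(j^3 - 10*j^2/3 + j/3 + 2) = 3*(j + 7)/(3*j + 2)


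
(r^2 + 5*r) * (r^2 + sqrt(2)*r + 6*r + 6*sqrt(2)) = r^4 + sqrt(2)*r^3 + 11*r^3 + 11*sqrt(2)*r^2 + 30*r^2 + 30*sqrt(2)*r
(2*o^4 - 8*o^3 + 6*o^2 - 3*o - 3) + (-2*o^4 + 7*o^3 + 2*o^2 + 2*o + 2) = -o^3 + 8*o^2 - o - 1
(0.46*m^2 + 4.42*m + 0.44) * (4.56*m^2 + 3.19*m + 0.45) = 2.0976*m^4 + 21.6226*m^3 + 16.3132*m^2 + 3.3926*m + 0.198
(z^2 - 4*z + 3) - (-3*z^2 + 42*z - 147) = 4*z^2 - 46*z + 150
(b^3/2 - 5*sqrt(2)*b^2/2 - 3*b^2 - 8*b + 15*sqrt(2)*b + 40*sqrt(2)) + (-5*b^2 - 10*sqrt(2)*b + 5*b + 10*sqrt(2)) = b^3/2 - 8*b^2 - 5*sqrt(2)*b^2/2 - 3*b + 5*sqrt(2)*b + 50*sqrt(2)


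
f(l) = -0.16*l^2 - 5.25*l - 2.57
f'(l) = -0.32*l - 5.25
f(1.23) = -9.27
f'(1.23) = -5.64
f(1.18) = -8.99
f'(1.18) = -5.63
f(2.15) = -14.60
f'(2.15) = -5.94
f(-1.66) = 5.70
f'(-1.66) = -4.72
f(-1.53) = 5.09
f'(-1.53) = -4.76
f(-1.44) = 4.66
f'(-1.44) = -4.79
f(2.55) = -17.00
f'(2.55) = -6.07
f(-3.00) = 11.74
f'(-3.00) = -4.29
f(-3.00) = 11.74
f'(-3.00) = -4.29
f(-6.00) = 23.17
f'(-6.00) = -3.33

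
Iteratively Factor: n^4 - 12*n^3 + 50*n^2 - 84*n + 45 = (n - 5)*(n^3 - 7*n^2 + 15*n - 9) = (n - 5)*(n - 3)*(n^2 - 4*n + 3) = (n - 5)*(n - 3)^2*(n - 1)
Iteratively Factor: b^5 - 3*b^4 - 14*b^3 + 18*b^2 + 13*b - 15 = (b + 1)*(b^4 - 4*b^3 - 10*b^2 + 28*b - 15) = (b - 1)*(b + 1)*(b^3 - 3*b^2 - 13*b + 15) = (b - 5)*(b - 1)*(b + 1)*(b^2 + 2*b - 3) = (b - 5)*(b - 1)*(b + 1)*(b + 3)*(b - 1)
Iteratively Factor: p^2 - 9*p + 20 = (p - 5)*(p - 4)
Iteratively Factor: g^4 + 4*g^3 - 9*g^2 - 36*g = (g + 3)*(g^3 + g^2 - 12*g) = g*(g + 3)*(g^2 + g - 12) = g*(g + 3)*(g + 4)*(g - 3)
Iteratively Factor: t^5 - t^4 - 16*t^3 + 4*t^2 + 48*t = (t + 3)*(t^4 - 4*t^3 - 4*t^2 + 16*t) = t*(t + 3)*(t^3 - 4*t^2 - 4*t + 16) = t*(t - 2)*(t + 3)*(t^2 - 2*t - 8) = t*(t - 4)*(t - 2)*(t + 3)*(t + 2)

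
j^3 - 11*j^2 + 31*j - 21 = (j - 7)*(j - 3)*(j - 1)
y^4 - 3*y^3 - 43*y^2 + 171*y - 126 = (y - 6)*(y - 3)*(y - 1)*(y + 7)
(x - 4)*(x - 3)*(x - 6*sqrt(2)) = x^3 - 6*sqrt(2)*x^2 - 7*x^2 + 12*x + 42*sqrt(2)*x - 72*sqrt(2)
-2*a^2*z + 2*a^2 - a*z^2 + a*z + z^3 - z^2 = (-2*a + z)*(a + z)*(z - 1)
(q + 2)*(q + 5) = q^2 + 7*q + 10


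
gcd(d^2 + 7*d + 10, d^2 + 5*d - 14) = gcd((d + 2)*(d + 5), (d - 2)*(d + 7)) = 1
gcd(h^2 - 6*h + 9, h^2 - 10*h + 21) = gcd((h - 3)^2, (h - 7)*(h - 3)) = h - 3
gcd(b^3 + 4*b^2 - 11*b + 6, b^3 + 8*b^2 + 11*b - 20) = b - 1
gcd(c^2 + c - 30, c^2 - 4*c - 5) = c - 5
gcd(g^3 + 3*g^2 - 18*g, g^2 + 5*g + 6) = 1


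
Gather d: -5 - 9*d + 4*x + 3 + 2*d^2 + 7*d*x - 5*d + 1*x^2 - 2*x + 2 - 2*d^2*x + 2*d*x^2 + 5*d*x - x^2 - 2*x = d^2*(2 - 2*x) + d*(2*x^2 + 12*x - 14)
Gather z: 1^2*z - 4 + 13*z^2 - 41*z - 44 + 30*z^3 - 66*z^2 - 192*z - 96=30*z^3 - 53*z^2 - 232*z - 144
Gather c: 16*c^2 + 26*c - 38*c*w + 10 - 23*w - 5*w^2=16*c^2 + c*(26 - 38*w) - 5*w^2 - 23*w + 10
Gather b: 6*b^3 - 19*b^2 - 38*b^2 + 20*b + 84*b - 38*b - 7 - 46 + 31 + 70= 6*b^3 - 57*b^2 + 66*b + 48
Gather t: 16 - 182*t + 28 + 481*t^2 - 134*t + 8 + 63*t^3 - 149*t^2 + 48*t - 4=63*t^3 + 332*t^2 - 268*t + 48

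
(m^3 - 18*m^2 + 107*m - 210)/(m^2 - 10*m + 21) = (m^2 - 11*m + 30)/(m - 3)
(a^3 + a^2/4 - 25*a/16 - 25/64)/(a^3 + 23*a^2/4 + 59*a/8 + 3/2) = (16*a^2 - 25)/(8*(2*a^2 + 11*a + 12))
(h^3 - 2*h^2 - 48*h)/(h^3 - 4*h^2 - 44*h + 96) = h/(h - 2)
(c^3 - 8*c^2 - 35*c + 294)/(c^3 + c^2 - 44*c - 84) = (c - 7)/(c + 2)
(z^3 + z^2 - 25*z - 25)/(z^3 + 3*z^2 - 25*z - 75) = (z + 1)/(z + 3)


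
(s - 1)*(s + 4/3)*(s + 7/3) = s^3 + 8*s^2/3 - 5*s/9 - 28/9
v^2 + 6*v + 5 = (v + 1)*(v + 5)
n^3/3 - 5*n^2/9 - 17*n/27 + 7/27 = (n/3 + 1/3)*(n - 7/3)*(n - 1/3)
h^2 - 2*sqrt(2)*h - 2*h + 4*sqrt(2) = (h - 2)*(h - 2*sqrt(2))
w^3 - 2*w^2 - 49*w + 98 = (w - 7)*(w - 2)*(w + 7)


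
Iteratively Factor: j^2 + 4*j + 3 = (j + 1)*(j + 3)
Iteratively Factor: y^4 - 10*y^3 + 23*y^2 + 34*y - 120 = (y - 4)*(y^3 - 6*y^2 - y + 30) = (y - 4)*(y + 2)*(y^2 - 8*y + 15) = (y - 5)*(y - 4)*(y + 2)*(y - 3)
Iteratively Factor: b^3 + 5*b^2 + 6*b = (b + 2)*(b^2 + 3*b) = (b + 2)*(b + 3)*(b)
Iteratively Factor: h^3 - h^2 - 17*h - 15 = (h + 3)*(h^2 - 4*h - 5) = (h - 5)*(h + 3)*(h + 1)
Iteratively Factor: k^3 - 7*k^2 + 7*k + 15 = (k + 1)*(k^2 - 8*k + 15) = (k - 5)*(k + 1)*(k - 3)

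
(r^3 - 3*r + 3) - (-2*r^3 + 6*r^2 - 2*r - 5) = 3*r^3 - 6*r^2 - r + 8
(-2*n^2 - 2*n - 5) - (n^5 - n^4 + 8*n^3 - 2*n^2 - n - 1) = -n^5 + n^4 - 8*n^3 - n - 4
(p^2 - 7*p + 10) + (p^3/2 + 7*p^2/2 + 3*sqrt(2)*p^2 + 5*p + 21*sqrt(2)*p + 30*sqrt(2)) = p^3/2 + 3*sqrt(2)*p^2 + 9*p^2/2 - 2*p + 21*sqrt(2)*p + 10 + 30*sqrt(2)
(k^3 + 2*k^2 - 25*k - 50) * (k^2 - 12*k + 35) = k^5 - 10*k^4 - 14*k^3 + 320*k^2 - 275*k - 1750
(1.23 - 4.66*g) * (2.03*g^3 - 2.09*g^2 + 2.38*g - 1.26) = -9.4598*g^4 + 12.2363*g^3 - 13.6615*g^2 + 8.799*g - 1.5498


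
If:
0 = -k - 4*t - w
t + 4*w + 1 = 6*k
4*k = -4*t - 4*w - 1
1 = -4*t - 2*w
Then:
No Solution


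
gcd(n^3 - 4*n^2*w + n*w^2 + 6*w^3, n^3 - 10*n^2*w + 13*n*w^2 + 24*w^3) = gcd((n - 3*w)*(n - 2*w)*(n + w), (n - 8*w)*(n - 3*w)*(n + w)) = -n^2 + 2*n*w + 3*w^2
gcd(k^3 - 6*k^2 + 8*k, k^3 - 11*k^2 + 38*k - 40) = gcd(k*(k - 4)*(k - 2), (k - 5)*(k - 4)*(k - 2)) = k^2 - 6*k + 8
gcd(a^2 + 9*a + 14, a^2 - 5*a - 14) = a + 2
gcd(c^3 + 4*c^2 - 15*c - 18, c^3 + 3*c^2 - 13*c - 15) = c^2 - 2*c - 3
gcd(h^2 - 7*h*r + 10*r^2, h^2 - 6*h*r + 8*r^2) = -h + 2*r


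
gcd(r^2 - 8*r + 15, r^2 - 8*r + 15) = r^2 - 8*r + 15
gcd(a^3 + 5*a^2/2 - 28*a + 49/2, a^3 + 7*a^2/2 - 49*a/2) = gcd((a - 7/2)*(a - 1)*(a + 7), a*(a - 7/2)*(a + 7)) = a^2 + 7*a/2 - 49/2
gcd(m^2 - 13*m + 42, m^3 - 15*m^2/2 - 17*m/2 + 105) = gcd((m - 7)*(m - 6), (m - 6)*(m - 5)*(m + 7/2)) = m - 6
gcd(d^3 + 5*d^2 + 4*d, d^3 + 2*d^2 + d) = d^2 + d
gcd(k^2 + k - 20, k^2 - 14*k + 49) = 1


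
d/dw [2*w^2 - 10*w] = 4*w - 10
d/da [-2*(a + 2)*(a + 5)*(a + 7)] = -6*a^2 - 56*a - 118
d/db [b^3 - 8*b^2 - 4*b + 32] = 3*b^2 - 16*b - 4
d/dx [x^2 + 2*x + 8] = 2*x + 2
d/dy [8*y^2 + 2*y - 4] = 16*y + 2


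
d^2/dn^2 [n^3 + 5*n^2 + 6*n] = 6*n + 10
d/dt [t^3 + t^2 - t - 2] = 3*t^2 + 2*t - 1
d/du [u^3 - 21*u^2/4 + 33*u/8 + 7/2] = 3*u^2 - 21*u/2 + 33/8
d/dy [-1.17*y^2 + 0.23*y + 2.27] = 0.23 - 2.34*y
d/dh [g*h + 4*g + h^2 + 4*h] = g + 2*h + 4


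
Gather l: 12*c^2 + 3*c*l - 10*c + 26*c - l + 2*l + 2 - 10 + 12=12*c^2 + 16*c + l*(3*c + 1) + 4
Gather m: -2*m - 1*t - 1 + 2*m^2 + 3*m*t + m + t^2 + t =2*m^2 + m*(3*t - 1) + t^2 - 1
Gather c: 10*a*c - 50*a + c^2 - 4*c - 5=-50*a + c^2 + c*(10*a - 4) - 5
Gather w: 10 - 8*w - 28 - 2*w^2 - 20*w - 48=-2*w^2 - 28*w - 66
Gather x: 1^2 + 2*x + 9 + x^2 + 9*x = x^2 + 11*x + 10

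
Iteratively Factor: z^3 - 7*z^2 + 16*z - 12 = (z - 2)*(z^2 - 5*z + 6) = (z - 3)*(z - 2)*(z - 2)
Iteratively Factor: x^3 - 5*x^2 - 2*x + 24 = (x - 4)*(x^2 - x - 6) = (x - 4)*(x - 3)*(x + 2)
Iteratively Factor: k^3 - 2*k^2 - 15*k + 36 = (k - 3)*(k^2 + k - 12) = (k - 3)^2*(k + 4)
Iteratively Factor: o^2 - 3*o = (o - 3)*(o)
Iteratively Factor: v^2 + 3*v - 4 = (v - 1)*(v + 4)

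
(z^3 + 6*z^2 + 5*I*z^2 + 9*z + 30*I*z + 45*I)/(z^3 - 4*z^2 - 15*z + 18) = (z^2 + z*(3 + 5*I) + 15*I)/(z^2 - 7*z + 6)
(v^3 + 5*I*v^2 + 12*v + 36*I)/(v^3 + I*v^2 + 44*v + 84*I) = (v - 3*I)/(v - 7*I)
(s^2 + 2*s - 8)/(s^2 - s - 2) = (s + 4)/(s + 1)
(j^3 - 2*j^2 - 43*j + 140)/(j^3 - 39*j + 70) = (j - 4)/(j - 2)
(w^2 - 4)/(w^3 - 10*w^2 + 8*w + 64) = (w - 2)/(w^2 - 12*w + 32)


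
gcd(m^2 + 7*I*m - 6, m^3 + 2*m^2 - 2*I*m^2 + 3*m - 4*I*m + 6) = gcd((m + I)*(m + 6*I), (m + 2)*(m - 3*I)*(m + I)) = m + I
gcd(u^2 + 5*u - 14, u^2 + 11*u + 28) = u + 7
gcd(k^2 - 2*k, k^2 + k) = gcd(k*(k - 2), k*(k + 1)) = k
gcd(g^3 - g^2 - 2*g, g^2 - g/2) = g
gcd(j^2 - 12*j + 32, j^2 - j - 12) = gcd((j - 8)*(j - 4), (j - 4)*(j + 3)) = j - 4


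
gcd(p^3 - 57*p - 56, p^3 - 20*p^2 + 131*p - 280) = p - 8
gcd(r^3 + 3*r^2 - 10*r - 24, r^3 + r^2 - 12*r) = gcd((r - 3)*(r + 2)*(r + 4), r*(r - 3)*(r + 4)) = r^2 + r - 12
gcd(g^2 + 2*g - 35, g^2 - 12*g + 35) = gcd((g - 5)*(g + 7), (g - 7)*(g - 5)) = g - 5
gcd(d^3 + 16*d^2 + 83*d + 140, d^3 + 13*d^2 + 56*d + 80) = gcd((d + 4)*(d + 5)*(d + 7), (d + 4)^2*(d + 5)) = d^2 + 9*d + 20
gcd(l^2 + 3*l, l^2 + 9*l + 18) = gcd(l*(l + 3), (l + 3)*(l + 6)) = l + 3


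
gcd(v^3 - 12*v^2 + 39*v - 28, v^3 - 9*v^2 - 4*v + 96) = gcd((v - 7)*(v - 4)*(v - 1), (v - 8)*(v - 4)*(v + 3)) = v - 4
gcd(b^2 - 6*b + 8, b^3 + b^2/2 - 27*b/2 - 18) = b - 4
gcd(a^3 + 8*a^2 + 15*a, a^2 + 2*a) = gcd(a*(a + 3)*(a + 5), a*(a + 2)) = a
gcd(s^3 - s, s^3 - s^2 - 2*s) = s^2 + s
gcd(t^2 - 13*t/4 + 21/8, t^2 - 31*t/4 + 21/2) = t - 7/4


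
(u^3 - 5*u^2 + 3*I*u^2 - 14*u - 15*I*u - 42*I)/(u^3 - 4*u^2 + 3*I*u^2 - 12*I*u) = (u^2 - 5*u - 14)/(u*(u - 4))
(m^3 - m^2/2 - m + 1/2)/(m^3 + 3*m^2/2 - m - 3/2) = (2*m - 1)/(2*m + 3)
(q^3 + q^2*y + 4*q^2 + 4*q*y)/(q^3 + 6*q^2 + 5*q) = (q^2 + q*y + 4*q + 4*y)/(q^2 + 6*q + 5)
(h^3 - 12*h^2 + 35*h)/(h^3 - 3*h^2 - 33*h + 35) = h*(h - 5)/(h^2 + 4*h - 5)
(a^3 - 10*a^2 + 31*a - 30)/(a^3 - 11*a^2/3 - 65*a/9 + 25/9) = 9*(a^2 - 5*a + 6)/(9*a^2 + 12*a - 5)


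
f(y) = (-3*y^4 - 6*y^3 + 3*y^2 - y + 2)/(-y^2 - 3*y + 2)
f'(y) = (2*y + 3)*(-3*y^4 - 6*y^3 + 3*y^2 - y + 2)/(-y^2 - 3*y + 2)^2 + (-12*y^3 - 18*y^2 + 6*y - 1)/(-y^2 - 3*y + 2)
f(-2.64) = -3.31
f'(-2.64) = 29.17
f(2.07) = 11.24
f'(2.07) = 10.81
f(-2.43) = 1.07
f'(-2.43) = 14.27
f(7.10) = 138.07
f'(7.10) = 39.96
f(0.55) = 22.84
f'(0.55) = 1862.90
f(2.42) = 15.36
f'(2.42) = 12.73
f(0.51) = 6.06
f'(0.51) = 95.94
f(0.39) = 2.42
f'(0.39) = 10.39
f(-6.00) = 154.75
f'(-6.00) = -32.14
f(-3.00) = -24.50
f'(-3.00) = 108.25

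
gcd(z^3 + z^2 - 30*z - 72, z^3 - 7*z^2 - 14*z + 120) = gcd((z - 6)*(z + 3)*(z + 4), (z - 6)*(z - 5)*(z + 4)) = z^2 - 2*z - 24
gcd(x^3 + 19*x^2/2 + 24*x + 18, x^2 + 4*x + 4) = x + 2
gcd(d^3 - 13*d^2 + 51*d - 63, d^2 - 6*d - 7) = d - 7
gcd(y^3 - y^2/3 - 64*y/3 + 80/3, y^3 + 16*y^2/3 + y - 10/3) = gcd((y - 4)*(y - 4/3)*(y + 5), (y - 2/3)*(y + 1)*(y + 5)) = y + 5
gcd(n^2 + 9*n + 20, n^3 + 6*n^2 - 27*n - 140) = n + 4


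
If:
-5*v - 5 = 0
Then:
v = -1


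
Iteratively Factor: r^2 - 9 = (r + 3)*(r - 3)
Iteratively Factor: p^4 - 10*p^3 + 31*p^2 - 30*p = (p)*(p^3 - 10*p^2 + 31*p - 30) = p*(p - 5)*(p^2 - 5*p + 6) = p*(p - 5)*(p - 2)*(p - 3)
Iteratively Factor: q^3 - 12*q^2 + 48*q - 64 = (q - 4)*(q^2 - 8*q + 16) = (q - 4)^2*(q - 4)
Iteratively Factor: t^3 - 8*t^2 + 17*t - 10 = (t - 1)*(t^2 - 7*t + 10) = (t - 5)*(t - 1)*(t - 2)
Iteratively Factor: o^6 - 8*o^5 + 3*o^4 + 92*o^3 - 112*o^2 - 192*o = (o)*(o^5 - 8*o^4 + 3*o^3 + 92*o^2 - 112*o - 192) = o*(o - 4)*(o^4 - 4*o^3 - 13*o^2 + 40*o + 48) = o*(o - 4)*(o + 1)*(o^3 - 5*o^2 - 8*o + 48) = o*(o - 4)*(o + 1)*(o + 3)*(o^2 - 8*o + 16) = o*(o - 4)^2*(o + 1)*(o + 3)*(o - 4)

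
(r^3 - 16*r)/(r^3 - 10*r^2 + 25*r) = (r^2 - 16)/(r^2 - 10*r + 25)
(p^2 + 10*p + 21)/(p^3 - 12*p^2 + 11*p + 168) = (p + 7)/(p^2 - 15*p + 56)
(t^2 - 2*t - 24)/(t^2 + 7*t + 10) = (t^2 - 2*t - 24)/(t^2 + 7*t + 10)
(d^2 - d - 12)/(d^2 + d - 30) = (d^2 - d - 12)/(d^2 + d - 30)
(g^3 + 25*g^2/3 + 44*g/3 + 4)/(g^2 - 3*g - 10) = (g^2 + 19*g/3 + 2)/(g - 5)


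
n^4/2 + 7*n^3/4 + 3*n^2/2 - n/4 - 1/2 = (n/2 + 1/2)*(n - 1/2)*(n + 1)*(n + 2)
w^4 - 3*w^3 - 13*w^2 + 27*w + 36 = (w - 4)*(w - 3)*(w + 1)*(w + 3)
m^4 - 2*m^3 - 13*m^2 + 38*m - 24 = (m - 3)*(m - 2)*(m - 1)*(m + 4)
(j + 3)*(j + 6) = j^2 + 9*j + 18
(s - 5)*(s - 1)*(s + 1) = s^3 - 5*s^2 - s + 5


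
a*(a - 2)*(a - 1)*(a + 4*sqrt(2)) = a^4 - 3*a^3 + 4*sqrt(2)*a^3 - 12*sqrt(2)*a^2 + 2*a^2 + 8*sqrt(2)*a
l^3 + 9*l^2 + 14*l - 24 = (l - 1)*(l + 4)*(l + 6)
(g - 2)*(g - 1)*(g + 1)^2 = g^4 - g^3 - 3*g^2 + g + 2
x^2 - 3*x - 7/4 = (x - 7/2)*(x + 1/2)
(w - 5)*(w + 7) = w^2 + 2*w - 35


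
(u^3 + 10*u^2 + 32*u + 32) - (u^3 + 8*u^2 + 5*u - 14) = 2*u^2 + 27*u + 46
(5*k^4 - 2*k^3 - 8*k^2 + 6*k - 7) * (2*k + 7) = 10*k^5 + 31*k^4 - 30*k^3 - 44*k^2 + 28*k - 49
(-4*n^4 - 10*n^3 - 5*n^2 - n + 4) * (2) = -8*n^4 - 20*n^3 - 10*n^2 - 2*n + 8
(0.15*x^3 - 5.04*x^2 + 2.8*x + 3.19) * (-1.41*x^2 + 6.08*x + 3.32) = -0.2115*x^5 + 8.0184*x^4 - 34.0932*x^3 - 4.2067*x^2 + 28.6912*x + 10.5908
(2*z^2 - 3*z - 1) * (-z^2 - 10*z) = -2*z^4 - 17*z^3 + 31*z^2 + 10*z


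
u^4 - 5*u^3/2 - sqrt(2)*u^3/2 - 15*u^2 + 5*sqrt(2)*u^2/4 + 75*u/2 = u*(u - 5/2)*(u - 3*sqrt(2))*(u + 5*sqrt(2)/2)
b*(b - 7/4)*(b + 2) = b^3 + b^2/4 - 7*b/2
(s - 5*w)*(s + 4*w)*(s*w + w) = s^3*w - s^2*w^2 + s^2*w - 20*s*w^3 - s*w^2 - 20*w^3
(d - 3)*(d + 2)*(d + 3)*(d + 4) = d^4 + 6*d^3 - d^2 - 54*d - 72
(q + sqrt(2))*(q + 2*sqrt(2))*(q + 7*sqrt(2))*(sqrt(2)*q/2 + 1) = sqrt(2)*q^4/2 + 11*q^3 + 33*sqrt(2)*q^2 + 74*q + 28*sqrt(2)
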